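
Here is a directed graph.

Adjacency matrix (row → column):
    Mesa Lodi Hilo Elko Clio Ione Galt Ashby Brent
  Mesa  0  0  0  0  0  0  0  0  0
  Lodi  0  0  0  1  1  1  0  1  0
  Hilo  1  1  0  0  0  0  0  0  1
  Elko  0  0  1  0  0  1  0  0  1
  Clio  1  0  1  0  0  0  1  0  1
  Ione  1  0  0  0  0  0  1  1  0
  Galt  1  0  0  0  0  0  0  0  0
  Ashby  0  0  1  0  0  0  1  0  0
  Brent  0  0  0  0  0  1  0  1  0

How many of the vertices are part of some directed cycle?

7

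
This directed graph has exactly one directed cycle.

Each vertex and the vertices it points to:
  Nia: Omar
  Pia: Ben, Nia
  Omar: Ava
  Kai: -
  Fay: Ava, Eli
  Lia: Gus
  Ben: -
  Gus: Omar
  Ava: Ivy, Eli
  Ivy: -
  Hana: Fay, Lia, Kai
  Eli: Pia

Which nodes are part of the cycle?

Ava, Eli, Nia, Pia, Omar

DFS with gray/black marking from Ava:
Ava gray
  Ivy gray
  Ivy black
  Eli gray
    Pia gray
      Ben gray
      Ben black
      Nia gray
        Omar gray
          Omar→Ava: Ava is gray → back edge
Back edge closes the cycle Ava → Eli → Pia → Nia → Omar → Ava; its vertices are {Ava, Eli, Nia, Pia, Omar}.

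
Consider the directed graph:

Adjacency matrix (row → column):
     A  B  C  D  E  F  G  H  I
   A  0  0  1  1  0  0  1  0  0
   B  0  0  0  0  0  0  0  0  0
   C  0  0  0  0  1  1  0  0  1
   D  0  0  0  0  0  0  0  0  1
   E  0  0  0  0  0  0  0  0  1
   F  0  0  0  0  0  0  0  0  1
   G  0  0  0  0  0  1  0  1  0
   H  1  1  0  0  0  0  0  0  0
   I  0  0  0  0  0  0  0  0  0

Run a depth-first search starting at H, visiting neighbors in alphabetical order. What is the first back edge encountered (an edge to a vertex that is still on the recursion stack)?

G->H

DFS from H (visiting neighbors in alphabetical order); mark gray on enter, black on exit:
H gray
  A gray
    C gray
      E gray
        I gray
        I black
      E black
      F gray
        F→I: I black — skip
      F black
      C→I: I black — skip
    C black
    D gray
      D→I: I black — skip
    D black
    G gray
      G→F: F black — skip
      G→H: H is gray → back edge
First back edge: G → H.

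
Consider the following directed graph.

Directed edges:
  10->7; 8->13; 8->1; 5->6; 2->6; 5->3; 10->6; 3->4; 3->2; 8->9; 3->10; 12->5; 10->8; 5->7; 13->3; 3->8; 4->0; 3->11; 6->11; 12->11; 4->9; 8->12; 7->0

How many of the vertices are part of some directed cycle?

6

A vertex is on a directed cycle iff it belongs to a strongly connected component of size ≥ 2 (or has a self-loop).
The vertices on cycles are {3, 5, 8, 10, 12, 13} — 6 in total.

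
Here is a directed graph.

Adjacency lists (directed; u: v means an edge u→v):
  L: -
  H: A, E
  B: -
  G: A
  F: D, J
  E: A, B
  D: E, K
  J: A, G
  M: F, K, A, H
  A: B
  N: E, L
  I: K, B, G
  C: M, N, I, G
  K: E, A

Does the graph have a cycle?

No

DFS with white/gray/black marking, starting from M:
M gray
  F gray
    D gray
      E gray
        A gray
          B gray
          B black
        A black
        E→B: B black — skip
      E black
      K gray
        K→E: E black — skip
        K→A: A black — skip
      K black
    D black
    J gray
      J→A: A black — skip
      G gray
        G→A: A black — skip
      G black
    J black
  F black
  M→K: K black — skip
  M→A: A black — skip
  H gray
    H→A: A black — skip
    H→E: E black — skip
  H black
M black
L gray
L black
N gray
  N→E: E black — skip
  N→L: L black — skip
N black
I gray
  I→K: K black — skip
  I→B: B black — skip
  I→G: G black — skip
I black
C gray
  C→M: M black — skip
  C→N: N black — skip
  C→I: I black — skip
  C→G: G black — skip
C black
Every edge goes to a white or black vertex — no back edge, so the graph is acyclic.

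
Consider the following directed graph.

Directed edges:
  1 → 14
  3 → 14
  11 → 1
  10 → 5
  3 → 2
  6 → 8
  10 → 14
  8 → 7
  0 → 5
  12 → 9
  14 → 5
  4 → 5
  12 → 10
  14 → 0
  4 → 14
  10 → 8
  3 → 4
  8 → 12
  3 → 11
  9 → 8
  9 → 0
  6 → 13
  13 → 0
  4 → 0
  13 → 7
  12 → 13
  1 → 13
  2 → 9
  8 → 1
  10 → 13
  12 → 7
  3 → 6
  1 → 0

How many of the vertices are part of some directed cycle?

A vertex is on a directed cycle iff it belongs to a strongly connected component of size ≥ 2 (or has a self-loop).
The vertices on cycles are {8, 9, 10, 12} — 4 in total.

4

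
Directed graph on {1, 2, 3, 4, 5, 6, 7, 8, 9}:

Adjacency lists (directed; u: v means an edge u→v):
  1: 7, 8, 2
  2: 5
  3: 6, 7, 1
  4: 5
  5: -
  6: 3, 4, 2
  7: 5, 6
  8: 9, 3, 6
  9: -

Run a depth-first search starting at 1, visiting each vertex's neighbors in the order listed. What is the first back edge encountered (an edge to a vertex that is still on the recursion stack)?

DFS from 1 (visiting each vertex's neighbors in the order listed); mark gray on enter, black on exit:
1 gray
  7 gray
    5 gray
    5 black
    6 gray
      3 gray
        3→6: 6 is gray → back edge
First back edge: 3 → 6.

3→6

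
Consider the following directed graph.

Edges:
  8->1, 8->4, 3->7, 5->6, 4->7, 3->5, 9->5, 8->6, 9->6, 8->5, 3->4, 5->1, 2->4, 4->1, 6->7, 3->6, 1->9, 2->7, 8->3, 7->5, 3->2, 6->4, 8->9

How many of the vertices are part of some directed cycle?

6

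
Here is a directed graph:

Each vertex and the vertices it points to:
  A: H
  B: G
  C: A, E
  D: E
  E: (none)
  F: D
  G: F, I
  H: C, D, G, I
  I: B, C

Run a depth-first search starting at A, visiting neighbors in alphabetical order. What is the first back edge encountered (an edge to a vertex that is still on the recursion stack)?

C->A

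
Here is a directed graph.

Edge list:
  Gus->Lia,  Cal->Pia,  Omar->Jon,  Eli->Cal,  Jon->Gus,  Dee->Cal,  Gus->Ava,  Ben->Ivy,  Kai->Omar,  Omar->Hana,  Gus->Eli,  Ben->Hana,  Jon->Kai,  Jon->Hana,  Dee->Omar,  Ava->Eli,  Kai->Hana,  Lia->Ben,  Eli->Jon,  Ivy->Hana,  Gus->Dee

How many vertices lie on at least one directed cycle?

A vertex is on a directed cycle iff it belongs to a strongly connected component of size ≥ 2 (or has a self-loop).
The vertices on cycles are {Ava, Dee, Eli, Gus, Jon, Kai, Omar} — 7 in total.

7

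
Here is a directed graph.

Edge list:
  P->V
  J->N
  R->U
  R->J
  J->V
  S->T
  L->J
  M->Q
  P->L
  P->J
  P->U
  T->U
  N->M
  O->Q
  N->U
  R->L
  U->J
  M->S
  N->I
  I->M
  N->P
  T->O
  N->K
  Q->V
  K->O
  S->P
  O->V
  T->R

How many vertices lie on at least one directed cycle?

10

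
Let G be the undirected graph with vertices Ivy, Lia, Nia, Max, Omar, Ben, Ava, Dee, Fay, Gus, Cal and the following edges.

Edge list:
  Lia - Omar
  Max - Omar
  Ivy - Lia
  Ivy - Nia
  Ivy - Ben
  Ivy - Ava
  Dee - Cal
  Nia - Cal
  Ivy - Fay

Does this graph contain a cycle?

DFS, tracking each vertex's parent; an edge to a visited non-parent vertex closes a cycle.
Start from Nia:
visit Nia (parent –)
  visit Cal (parent Nia)
    visit Dee (parent Cal)
      Dee–Cal: parent, skip
    Cal–Nia: parent, skip
  visit Ivy (parent Nia)
    visit Ben (parent Ivy)
      Ben–Ivy: parent, skip
    visit Fay (parent Ivy)
      Fay–Ivy: parent, skip
    visit Lia (parent Ivy)
      Lia–Ivy: parent, skip
      visit Omar (parent Lia)
        Omar–Lia: parent, skip
        visit Max (parent Omar)
          Max–Omar: parent, skip
    Ivy–Nia: parent, skip
    visit Ava (parent Ivy)
      Ava–Ivy: parent, skip
visit Gus (parent –)
No non-parent visited neighbor found — the graph is a forest.

No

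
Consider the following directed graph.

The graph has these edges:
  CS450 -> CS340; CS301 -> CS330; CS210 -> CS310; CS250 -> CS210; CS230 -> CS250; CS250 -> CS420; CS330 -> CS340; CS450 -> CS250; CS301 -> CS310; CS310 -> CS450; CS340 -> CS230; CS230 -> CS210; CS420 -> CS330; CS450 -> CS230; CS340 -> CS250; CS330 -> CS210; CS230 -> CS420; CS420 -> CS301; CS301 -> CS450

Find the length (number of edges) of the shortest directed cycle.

For each vertex v, BFS finds the shortest path from v back to v.
The shortest such closed walk is CS301 → CS450 → CS250 → CS420 → CS301, length 4.

4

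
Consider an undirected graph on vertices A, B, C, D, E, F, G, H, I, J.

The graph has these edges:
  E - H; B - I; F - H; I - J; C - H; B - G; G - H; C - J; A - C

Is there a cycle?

DFS, tracking each vertex's parent; an edge to a visited non-parent vertex closes a cycle.
Start from H:
visit H (parent –)
  visit E (parent H)
    E–H: parent, skip
  visit C (parent H)
    visit A (parent C)
      A–C: parent, skip
    C–H: parent, skip
    visit J (parent C)
      J–C: parent, skip
      visit I (parent J)
        visit B (parent I)
          visit G (parent B)
            G–B: parent, skip
            G–H: H visited and ≠ parent → cycle
Cycle: H – C – J – I – B – G – H.

Yes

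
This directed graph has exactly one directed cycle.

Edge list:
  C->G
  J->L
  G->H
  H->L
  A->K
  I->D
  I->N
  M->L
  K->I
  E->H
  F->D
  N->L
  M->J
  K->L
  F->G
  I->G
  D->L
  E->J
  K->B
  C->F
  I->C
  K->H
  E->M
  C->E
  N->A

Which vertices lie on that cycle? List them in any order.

A, I, K, N

DFS with gray/black marking from K:
K gray
  B gray
  B black
  I gray
    C gray
      E gray
        J gray
          L gray
          L black
        J black
        H gray
          H→L: L black — skip
        H black
        M gray
          M→L: L black — skip
          M→J: J black — skip
        M black
      E black
      G gray
        G→H: H black — skip
      G black
      F gray
        F→G: G black — skip
        D gray
          D→L: L black — skip
        D black
      F black
    C black
    I→D: D black — skip
    I→G: G black — skip
    N gray
      A gray
        A→K: K is gray → back edge
Back edge closes the cycle K → I → N → A → K; its vertices are {A, I, K, N}.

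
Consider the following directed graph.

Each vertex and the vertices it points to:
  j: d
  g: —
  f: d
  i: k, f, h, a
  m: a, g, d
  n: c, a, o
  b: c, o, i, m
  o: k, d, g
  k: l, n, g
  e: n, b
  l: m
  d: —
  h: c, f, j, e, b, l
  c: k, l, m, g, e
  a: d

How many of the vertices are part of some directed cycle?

A vertex is on a directed cycle iff it belongs to a strongly connected component of size ≥ 2 (or has a self-loop).
The vertices on cycles are {b, c, e, h, i, k, n, o} — 8 in total.

8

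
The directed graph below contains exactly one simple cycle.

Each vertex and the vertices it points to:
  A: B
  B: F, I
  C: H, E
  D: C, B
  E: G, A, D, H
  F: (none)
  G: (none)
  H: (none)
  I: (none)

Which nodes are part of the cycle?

DFS with gray/black marking from E:
E gray
  G gray
  G black
  A gray
    B gray
      F gray
      F black
      I gray
      I black
    B black
  A black
  D gray
    C gray
      H gray
      H black
      C→E: E is gray → back edge
Back edge closes the cycle E → D → C → E; its vertices are {C, D, E}.

C, D, E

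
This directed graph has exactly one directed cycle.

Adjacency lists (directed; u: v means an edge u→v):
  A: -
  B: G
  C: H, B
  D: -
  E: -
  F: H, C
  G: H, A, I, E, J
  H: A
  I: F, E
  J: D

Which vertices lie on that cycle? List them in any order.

B, C, F, G, I

DFS with gray/black marking from G:
G gray
  H gray
    A gray
    A black
  H black
  G→A: A black — skip
  I gray
    F gray
      F→H: H black — skip
      C gray
        C→H: H black — skip
        B gray
          B→G: G is gray → back edge
Back edge closes the cycle G → I → F → C → B → G; its vertices are {B, C, F, G, I}.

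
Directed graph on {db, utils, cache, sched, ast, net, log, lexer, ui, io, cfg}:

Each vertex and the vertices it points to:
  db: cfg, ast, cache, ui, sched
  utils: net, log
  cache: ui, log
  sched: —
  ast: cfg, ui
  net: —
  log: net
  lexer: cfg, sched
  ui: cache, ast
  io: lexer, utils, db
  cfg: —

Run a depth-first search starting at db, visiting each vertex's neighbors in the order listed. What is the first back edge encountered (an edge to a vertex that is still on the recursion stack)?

DFS from db (visiting each vertex's neighbors in the order listed); mark gray on enter, black on exit:
db gray
  cfg gray
  cfg black
  ast gray
    ast→cfg: cfg black — skip
    ui gray
      cache gray
        cache→ui: ui is gray → back edge
First back edge: cache → ui.

cache->ui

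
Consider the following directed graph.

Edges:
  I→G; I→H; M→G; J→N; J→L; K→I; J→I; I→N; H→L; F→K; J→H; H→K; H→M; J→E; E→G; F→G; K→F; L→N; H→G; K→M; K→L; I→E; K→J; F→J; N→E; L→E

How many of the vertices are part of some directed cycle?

A vertex is on a directed cycle iff it belongs to a strongly connected component of size ≥ 2 (or has a self-loop).
The vertices on cycles are {F, H, I, J, K} — 5 in total.

5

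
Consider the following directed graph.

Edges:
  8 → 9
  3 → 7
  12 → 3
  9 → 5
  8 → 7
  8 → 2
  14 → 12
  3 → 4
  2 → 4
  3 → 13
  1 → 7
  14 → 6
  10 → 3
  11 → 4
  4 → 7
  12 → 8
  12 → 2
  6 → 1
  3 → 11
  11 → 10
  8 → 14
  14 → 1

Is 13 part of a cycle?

13 lies on a cycle iff there is a path from 13 back to itself.
Exploring from 13, it never reaches itself; equivalently, its strongly connected component is a singleton.

No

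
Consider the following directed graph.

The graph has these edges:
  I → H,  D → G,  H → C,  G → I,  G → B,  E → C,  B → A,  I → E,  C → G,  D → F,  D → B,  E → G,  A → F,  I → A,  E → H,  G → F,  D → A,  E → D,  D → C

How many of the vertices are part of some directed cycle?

6

A vertex is on a directed cycle iff it belongs to a strongly connected component of size ≥ 2 (or has a self-loop).
The vertices on cycles are {C, D, E, G, H, I} — 6 in total.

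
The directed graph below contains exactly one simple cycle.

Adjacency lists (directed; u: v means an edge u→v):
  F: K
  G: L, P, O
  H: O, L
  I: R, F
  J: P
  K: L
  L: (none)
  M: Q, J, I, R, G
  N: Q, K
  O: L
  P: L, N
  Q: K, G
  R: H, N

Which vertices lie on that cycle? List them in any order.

G, N, P, Q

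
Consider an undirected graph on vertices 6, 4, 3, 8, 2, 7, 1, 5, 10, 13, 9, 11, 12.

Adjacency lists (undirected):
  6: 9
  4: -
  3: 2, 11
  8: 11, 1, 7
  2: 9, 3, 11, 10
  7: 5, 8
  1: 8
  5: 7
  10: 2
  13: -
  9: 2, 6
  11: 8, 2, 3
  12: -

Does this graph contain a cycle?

Yes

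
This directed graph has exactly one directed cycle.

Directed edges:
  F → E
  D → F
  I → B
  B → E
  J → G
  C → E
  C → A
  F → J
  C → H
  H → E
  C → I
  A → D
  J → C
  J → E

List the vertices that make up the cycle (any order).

DFS with gray/black marking from D:
D gray
  F gray
    J gray
      E gray
      E black
      C gray
        C→E: E black — skip
        H gray
          H→E: E black — skip
        H black
        A gray
          A→D: D is gray → back edge
Back edge closes the cycle D → F → J → C → A → D; its vertices are {A, C, D, F, J}.

A, C, D, F, J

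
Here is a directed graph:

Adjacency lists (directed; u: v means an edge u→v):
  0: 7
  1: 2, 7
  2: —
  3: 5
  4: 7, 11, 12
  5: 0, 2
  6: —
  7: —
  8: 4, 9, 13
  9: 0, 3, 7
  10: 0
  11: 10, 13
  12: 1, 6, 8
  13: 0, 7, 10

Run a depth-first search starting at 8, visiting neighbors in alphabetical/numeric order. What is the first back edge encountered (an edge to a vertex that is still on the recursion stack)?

12->8

DFS from 8 (visiting neighbors in alphabetical/numeric order); mark gray on enter, black on exit:
8 gray
  4 gray
    7 gray
    7 black
    11 gray
      10 gray
        0 gray
          0→7: 7 black — skip
        0 black
      10 black
      13 gray
        13→0: 0 black — skip
        13→7: 7 black — skip
        13→10: 10 black — skip
      13 black
    11 black
    12 gray
      1 gray
        2 gray
        2 black
        1→7: 7 black — skip
      1 black
      6 gray
      6 black
      12→8: 8 is gray → back edge
First back edge: 12 → 8.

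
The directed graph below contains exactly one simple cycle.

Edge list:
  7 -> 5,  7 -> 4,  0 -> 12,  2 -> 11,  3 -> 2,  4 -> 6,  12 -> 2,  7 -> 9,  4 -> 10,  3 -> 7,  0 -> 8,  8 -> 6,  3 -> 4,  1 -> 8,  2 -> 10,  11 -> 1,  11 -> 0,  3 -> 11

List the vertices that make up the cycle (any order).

0, 2, 11, 12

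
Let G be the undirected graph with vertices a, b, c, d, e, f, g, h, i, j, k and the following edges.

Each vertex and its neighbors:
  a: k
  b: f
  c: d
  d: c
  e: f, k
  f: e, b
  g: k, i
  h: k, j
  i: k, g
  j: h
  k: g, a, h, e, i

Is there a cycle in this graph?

Yes

DFS, tracking each vertex's parent; an edge to a visited non-parent vertex closes a cycle.
Start from c:
visit c (parent –)
  visit d (parent c)
    d–c: parent, skip
visit a (parent –)
  visit k (parent a)
    visit g (parent k)
      g–k: parent, skip
      visit i (parent g)
        i–k: k visited and ≠ parent → cycle
Cycle: k – g – i – k.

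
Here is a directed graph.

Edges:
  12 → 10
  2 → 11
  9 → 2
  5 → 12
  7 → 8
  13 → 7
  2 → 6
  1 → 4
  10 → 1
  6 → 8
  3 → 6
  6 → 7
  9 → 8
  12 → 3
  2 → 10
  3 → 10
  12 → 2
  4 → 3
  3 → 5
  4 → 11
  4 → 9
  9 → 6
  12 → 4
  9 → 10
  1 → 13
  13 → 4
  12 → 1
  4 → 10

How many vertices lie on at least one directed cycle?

9

A vertex is on a directed cycle iff it belongs to a strongly connected component of size ≥ 2 (or has a self-loop).
The vertices on cycles are {1, 2, 3, 4, 5, 9, 10, 12, 13} — 9 in total.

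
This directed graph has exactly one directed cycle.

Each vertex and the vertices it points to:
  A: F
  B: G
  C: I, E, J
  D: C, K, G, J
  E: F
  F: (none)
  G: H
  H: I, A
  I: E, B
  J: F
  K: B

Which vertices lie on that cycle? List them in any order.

B, G, H, I

DFS with gray/black marking from G:
G gray
  H gray
    I gray
      E gray
        F gray
        F black
      E black
      B gray
        B→G: G is gray → back edge
Back edge closes the cycle G → H → I → B → G; its vertices are {B, G, H, I}.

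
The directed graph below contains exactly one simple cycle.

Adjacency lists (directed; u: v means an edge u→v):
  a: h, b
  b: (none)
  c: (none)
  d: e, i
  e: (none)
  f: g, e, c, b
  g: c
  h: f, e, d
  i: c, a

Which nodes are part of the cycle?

DFS with gray/black marking from h:
h gray
  f gray
    g gray
      c gray
      c black
    g black
    e gray
    e black
    f→c: c black — skip
    b gray
    b black
  f black
  h→e: e black — skip
  d gray
    d→e: e black — skip
    i gray
      i→c: c black — skip
      a gray
        a→h: h is gray → back edge
Back edge closes the cycle h → d → i → a → h; its vertices are {a, d, h, i}.

a, d, h, i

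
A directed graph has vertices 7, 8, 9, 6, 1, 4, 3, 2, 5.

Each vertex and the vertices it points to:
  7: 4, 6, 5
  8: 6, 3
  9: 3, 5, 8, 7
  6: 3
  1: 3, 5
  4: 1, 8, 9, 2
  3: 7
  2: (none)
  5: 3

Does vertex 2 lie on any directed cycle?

2 lies on a cycle iff there is a path from 2 back to itself.
Exploring from 2, it never reaches itself; equivalently, its strongly connected component is a singleton.

No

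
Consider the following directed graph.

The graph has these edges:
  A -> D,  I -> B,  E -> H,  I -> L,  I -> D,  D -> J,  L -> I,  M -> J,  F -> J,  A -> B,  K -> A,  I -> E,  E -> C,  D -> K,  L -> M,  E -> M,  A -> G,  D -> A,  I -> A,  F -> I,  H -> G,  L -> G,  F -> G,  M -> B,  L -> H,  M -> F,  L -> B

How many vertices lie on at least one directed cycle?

A vertex is on a directed cycle iff it belongs to a strongly connected component of size ≥ 2 (or has a self-loop).
The vertices on cycles are {A, D, E, F, I, K, L, M} — 8 in total.

8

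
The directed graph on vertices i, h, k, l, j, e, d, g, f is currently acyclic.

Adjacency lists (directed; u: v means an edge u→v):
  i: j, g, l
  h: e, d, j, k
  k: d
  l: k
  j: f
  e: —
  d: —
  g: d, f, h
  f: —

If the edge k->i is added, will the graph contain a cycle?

Yes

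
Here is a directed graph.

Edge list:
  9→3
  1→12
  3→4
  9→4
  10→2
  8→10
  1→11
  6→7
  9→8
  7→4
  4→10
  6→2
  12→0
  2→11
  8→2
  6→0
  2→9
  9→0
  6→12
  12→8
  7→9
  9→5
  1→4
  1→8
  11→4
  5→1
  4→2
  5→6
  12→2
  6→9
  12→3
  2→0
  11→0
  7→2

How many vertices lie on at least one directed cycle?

A vertex is on a directed cycle iff it belongs to a strongly connected component of size ≥ 2 (or has a self-loop).
The vertices on cycles are {1, 2, 3, 4, 5, 6, 7, 8, 9, 10, 11, 12} — 12 in total.

12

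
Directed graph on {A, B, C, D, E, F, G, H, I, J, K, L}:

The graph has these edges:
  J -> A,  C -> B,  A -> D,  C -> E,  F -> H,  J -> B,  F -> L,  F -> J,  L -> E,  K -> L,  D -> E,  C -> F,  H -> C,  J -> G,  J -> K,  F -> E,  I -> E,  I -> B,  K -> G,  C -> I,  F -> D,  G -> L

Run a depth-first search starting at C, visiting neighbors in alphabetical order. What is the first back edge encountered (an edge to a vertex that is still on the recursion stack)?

H->C

DFS from C (visiting neighbors in alphabetical order); mark gray on enter, black on exit:
C gray
  B gray
  B black
  E gray
  E black
  F gray
    D gray
      D→E: E black — skip
    D black
    F→E: E black — skip
    H gray
      H→C: C is gray → back edge
First back edge: H → C.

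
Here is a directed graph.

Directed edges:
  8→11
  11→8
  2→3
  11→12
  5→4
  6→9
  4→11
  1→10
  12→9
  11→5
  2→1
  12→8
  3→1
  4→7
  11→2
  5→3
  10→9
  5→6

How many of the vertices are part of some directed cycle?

5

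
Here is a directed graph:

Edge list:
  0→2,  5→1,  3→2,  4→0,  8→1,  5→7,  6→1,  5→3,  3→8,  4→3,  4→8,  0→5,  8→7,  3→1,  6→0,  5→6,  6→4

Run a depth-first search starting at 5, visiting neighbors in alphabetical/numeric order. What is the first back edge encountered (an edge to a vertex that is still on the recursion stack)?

0->5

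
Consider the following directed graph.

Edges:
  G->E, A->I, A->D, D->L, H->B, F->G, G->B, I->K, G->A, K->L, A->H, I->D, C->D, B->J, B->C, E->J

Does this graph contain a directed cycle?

No

DFS with white/gray/black marking, starting from J:
J gray
J black
A gray
  H gray
    B gray
      C gray
        D gray
          L gray
          L black
        D black
      C black
      B→J: J black — skip
    B black
  H black
  A→D: D black — skip
  I gray
    K gray
      K→L: L black — skip
    K black
    I→D: D black — skip
  I black
A black
E gray
  E→J: J black — skip
E black
F gray
  G gray
    G→A: A black — skip
    G→B: B black — skip
    G→E: E black — skip
  G black
F black
Every edge goes to a white or black vertex — no back edge, so the graph is acyclic.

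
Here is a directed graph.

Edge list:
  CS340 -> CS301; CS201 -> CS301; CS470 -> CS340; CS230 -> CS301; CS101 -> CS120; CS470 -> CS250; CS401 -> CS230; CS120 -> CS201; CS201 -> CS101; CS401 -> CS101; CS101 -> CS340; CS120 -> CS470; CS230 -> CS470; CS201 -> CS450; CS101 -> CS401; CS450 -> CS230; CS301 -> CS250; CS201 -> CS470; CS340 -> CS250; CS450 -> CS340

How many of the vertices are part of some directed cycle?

A vertex is on a directed cycle iff it belongs to a strongly connected component of size ≥ 2 (or has a self-loop).
The vertices on cycles are {CS101, CS120, CS201, CS401} — 4 in total.

4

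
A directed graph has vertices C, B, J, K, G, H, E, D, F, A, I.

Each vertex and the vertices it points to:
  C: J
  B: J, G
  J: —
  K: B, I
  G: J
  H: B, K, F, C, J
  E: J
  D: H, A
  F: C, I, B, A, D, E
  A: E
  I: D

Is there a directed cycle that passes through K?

K is on a cycle iff K can reach itself via ≥1 edge.
K → I → D → H → K — yes.

Yes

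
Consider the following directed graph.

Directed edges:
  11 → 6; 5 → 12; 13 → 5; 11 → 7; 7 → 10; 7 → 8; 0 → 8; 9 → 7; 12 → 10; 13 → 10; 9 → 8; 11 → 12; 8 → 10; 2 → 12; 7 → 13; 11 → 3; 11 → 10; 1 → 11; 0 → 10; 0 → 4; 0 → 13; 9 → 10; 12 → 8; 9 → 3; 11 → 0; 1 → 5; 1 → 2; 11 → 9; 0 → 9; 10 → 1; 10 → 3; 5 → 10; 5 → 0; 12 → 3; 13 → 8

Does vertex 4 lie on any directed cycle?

No

4 lies on a cycle iff there is a path from 4 back to itself.
Exploring from 4, it never reaches itself; equivalently, its strongly connected component is a singleton.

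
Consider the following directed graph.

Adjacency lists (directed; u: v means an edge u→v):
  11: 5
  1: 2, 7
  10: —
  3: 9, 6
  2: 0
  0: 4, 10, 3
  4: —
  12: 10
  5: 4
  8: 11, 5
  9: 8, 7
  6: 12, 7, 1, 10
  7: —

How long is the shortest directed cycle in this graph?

5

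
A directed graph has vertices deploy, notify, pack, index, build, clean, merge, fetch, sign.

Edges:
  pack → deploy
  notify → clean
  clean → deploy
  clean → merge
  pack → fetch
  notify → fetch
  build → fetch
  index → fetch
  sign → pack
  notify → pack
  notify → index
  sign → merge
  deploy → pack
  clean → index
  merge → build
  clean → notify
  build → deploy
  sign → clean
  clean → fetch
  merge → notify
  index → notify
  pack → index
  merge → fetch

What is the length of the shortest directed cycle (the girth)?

2

For each vertex v, BFS finds the shortest path from v back to v.
The shortest such closed walk is clean → notify → clean, length 2.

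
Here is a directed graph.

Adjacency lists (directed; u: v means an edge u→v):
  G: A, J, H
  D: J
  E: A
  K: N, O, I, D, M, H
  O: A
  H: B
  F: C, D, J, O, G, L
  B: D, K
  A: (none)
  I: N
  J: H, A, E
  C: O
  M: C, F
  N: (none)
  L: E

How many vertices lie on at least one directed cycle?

8

A vertex is on a directed cycle iff it belongs to a strongly connected component of size ≥ 2 (or has a self-loop).
The vertices on cycles are {B, D, F, G, H, J, K, M} — 8 in total.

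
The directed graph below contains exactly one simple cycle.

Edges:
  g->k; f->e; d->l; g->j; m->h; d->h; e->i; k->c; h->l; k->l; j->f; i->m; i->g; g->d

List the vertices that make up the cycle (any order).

DFS with gray/black marking from i:
i gray
  m gray
    h gray
      l gray
      l black
    h black
  m black
  g gray
    j gray
      f gray
        e gray
          e→i: i is gray → back edge
Back edge closes the cycle i → g → j → f → e → i; its vertices are {e, f, g, i, j}.

e, f, g, i, j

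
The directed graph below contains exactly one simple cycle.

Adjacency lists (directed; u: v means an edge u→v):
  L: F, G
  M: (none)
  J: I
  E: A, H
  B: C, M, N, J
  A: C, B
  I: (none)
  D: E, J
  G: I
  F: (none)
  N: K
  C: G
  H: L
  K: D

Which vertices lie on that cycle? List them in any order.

A, B, D, E, K, N

DFS with gray/black marking from D:
D gray
  E gray
    A gray
      C gray
        G gray
          I gray
          I black
        G black
      C black
      B gray
        B→C: C black — skip
        M gray
        M black
        N gray
          K gray
            K→D: D is gray → back edge
Back edge closes the cycle D → E → A → B → N → K → D; its vertices are {A, B, D, E, K, N}.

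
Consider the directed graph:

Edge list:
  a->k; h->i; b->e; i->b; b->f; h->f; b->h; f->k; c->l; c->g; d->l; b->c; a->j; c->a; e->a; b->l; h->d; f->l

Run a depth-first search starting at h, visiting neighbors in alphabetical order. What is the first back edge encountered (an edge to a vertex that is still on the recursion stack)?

b→h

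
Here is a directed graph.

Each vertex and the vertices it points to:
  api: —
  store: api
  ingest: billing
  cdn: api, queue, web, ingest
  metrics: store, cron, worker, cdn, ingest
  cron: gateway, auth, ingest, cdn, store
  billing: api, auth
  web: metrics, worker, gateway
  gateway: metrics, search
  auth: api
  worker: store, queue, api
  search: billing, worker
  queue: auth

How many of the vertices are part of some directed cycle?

5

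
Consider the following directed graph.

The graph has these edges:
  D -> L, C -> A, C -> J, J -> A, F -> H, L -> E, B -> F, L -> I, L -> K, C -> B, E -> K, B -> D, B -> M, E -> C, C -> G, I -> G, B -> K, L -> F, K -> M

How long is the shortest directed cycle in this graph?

For each vertex v, BFS finds the shortest path from v back to v.
The shortest such closed walk is L → E → C → B → D → L, length 5.

5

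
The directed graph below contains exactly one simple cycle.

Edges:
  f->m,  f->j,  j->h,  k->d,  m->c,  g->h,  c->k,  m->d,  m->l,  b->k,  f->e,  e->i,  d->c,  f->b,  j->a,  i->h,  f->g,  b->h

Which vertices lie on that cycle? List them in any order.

c, d, k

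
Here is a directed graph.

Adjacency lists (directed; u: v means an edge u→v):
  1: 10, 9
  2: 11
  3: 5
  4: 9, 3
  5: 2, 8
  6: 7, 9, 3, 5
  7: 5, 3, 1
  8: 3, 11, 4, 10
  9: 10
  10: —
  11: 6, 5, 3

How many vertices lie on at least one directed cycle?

A vertex is on a directed cycle iff it belongs to a strongly connected component of size ≥ 2 (or has a self-loop).
The vertices on cycles are {2, 3, 4, 5, 6, 7, 8, 11} — 8 in total.

8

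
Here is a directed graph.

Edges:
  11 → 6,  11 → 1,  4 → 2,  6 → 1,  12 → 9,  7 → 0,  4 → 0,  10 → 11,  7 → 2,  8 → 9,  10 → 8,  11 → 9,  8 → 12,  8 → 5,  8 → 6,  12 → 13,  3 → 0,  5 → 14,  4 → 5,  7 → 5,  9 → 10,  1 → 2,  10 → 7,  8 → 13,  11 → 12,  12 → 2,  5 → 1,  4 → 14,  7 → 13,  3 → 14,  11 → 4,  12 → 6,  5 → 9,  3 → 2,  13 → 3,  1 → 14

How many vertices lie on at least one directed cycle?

A vertex is on a directed cycle iff it belongs to a strongly connected component of size ≥ 2 (or has a self-loop).
The vertices on cycles are {4, 5, 7, 8, 9, 10, 11, 12} — 8 in total.

8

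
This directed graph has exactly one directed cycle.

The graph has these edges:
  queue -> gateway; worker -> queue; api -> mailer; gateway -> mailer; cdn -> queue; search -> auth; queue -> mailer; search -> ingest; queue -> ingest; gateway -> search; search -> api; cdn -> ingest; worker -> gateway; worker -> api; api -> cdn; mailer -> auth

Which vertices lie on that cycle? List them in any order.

DFS with gray/black marking from api:
api gray
  cdn gray
    ingest gray
    ingest black
    queue gray
      gateway gray
        search gray
          search→ingest: ingest black — skip
          auth gray
          auth black
          search→api: api is gray → back edge
Back edge closes the cycle api → cdn → queue → gateway → search → api; its vertices are {api, cdn, queue, search, gateway}.

api, cdn, queue, search, gateway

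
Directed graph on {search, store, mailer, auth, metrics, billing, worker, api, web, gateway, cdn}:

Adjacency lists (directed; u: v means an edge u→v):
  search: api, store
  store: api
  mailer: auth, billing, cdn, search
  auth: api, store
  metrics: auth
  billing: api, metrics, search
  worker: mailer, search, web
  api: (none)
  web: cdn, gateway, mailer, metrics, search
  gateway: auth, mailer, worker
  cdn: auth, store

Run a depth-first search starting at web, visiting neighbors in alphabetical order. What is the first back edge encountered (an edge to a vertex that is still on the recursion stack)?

worker->web

DFS from web (visiting neighbors in alphabetical order); mark gray on enter, black on exit:
web gray
  cdn gray
    auth gray
      api gray
      api black
      store gray
        store→api: api black — skip
      store black
    auth black
    cdn→store: store black — skip
  cdn black
  gateway gray
    gateway→auth: auth black — skip
    mailer gray
      mailer→auth: auth black — skip
      billing gray
        billing→api: api black — skip
        metrics gray
          metrics→auth: auth black — skip
        metrics black
        search gray
          search→api: api black — skip
          search→store: store black — skip
        search black
      billing black
      mailer→cdn: cdn black — skip
      mailer→search: search black — skip
    mailer black
    worker gray
      worker→mailer: mailer black — skip
      worker→search: search black — skip
      worker→web: web is gray → back edge
First back edge: worker → web.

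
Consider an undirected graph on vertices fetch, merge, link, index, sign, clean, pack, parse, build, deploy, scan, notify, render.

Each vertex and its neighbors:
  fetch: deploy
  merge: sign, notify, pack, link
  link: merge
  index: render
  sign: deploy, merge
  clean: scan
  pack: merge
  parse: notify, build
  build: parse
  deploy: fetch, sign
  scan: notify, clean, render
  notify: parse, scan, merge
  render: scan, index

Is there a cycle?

No

DFS, tracking each vertex's parent; an edge to a visited non-parent vertex closes a cycle.
Start from sign:
visit sign (parent –)
  visit deploy (parent sign)
    visit fetch (parent deploy)
      fetch–deploy: parent, skip
    deploy–sign: parent, skip
  visit merge (parent sign)
    merge–sign: parent, skip
    visit notify (parent merge)
      visit parse (parent notify)
        parse–notify: parent, skip
        visit build (parent parse)
          build–parse: parent, skip
      visit scan (parent notify)
        scan–notify: parent, skip
        visit clean (parent scan)
          clean–scan: parent, skip
        visit render (parent scan)
          render–scan: parent, skip
          visit index (parent render)
            index–render: parent, skip
      notify–merge: parent, skip
    visit pack (parent merge)
      pack–merge: parent, skip
    visit link (parent merge)
      link–merge: parent, skip
No non-parent visited neighbor found — the graph is a forest.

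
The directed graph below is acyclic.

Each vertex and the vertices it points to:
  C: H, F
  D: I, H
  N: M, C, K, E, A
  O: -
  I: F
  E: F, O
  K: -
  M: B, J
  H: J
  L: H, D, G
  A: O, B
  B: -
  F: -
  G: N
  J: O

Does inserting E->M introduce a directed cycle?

No

Adding E→M creates a cycle iff M can already reach E.
Explore from M: no path reaches E. The graph stays acyclic.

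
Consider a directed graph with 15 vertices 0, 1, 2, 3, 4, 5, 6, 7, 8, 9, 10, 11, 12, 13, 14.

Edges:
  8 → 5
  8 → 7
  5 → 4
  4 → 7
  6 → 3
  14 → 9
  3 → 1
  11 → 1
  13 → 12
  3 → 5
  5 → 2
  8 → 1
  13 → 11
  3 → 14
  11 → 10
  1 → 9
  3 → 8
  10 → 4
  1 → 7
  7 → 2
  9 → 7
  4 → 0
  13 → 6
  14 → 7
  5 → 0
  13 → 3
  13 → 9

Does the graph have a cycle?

No

DFS with white/gray/black marking, starting from 12:
12 gray
12 black
0 gray
0 black
1 gray
  7 gray
    2 gray
    2 black
  7 black
  9 gray
    9→7: 7 black — skip
  9 black
1 black
3 gray
  14 gray
    14→7: 7 black — skip
    14→9: 9 black — skip
  14 black
  3→1: 1 black — skip
  8 gray
    5 gray
      5→0: 0 black — skip
      4 gray
        4→0: 0 black — skip
        4→7: 7 black — skip
      4 black
      5→2: 2 black — skip
    5 black
    8→1: 1 black — skip
    8→7: 7 black — skip
  8 black
  3→5: 5 black — skip
3 black
6 gray
  6→3: 3 black — skip
6 black
10 gray
  10→4: 4 black — skip
10 black
11 gray
  11→1: 1 black — skip
  11→10: 10 black — skip
11 black
13 gray
  13→3: 3 black — skip
  13→9: 9 black — skip
  13→12: 12 black — skip
  13→6: 6 black — skip
  13→11: 11 black — skip
13 black
Every edge goes to a white or black vertex — no back edge, so the graph is acyclic.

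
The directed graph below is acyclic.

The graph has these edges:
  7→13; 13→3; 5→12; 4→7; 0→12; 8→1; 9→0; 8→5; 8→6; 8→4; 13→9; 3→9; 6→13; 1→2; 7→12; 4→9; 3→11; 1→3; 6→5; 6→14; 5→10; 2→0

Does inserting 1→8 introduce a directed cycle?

Yes

Adding 1→8 creates a cycle iff 8 can already reach 1.
Path from 8: 8 → 1.
So 8 → … → 1 → 8 is a cycle.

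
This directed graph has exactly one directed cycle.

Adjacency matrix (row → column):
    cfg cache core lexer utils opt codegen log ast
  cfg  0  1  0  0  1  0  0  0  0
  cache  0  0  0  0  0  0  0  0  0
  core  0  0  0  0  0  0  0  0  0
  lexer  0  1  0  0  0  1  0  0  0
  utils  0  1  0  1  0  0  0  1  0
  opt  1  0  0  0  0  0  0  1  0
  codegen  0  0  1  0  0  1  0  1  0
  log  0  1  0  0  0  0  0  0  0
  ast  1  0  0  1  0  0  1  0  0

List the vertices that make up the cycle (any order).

cfg, opt, lexer, utils

DFS with gray/black marking from lexer:
lexer gray
  opt gray
    cfg gray
      utils gray
        cache gray
        cache black
        utils→lexer: lexer is gray → back edge
Back edge closes the cycle lexer → opt → cfg → utils → lexer; its vertices are {cfg, opt, lexer, utils}.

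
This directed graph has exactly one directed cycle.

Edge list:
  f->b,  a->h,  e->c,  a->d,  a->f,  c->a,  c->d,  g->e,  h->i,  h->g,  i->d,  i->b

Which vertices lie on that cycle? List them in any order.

DFS with gray/black marking from a:
a gray
  f gray
    b gray
    b black
  f black
  h gray
    g gray
      e gray
        c gray
          d gray
          d black
          c→a: a is gray → back edge
Back edge closes the cycle a → h → g → e → c → a; its vertices are {a, c, e, g, h}.

a, c, e, g, h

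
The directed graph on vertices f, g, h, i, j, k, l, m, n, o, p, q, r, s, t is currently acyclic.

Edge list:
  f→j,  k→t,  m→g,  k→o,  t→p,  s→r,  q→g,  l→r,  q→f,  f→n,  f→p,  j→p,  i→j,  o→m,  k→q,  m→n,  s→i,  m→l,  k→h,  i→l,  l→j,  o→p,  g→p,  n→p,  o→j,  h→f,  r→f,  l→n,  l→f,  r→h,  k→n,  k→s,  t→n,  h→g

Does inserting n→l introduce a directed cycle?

Adding n→l creates a cycle iff l can already reach n.
Path from l: l → n.
So l → … → n → l is a cycle.

Yes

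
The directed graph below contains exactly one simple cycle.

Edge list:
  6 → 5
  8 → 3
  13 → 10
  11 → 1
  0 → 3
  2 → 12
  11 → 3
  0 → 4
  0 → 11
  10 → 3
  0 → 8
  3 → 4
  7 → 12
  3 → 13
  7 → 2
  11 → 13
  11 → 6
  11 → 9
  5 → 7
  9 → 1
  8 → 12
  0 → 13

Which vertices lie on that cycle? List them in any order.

DFS with gray/black marking from 13:
13 gray
  10 gray
    3 gray
      3→13: 13 is gray → back edge
Back edge closes the cycle 13 → 10 → 3 → 13; its vertices are {3, 10, 13}.

3, 10, 13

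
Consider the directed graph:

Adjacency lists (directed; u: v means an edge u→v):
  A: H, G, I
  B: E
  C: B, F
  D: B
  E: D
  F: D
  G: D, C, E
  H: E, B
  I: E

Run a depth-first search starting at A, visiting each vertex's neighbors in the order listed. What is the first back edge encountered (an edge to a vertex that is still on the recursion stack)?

B→E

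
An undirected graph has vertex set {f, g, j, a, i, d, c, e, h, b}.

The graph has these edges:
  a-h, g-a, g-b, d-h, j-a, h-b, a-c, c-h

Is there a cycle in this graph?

DFS, tracking each vertex's parent; an edge to a visited non-parent vertex closes a cycle.
Start from c:
visit c (parent –)
  visit a (parent c)
    visit g (parent a)
      g–a: parent, skip
      visit b (parent g)
        visit h (parent b)
          visit d (parent h)
            d–h: parent, skip
          h–b: parent, skip
          h–c: c visited and ≠ parent → cycle
Cycle: c – a – g – b – h – c.

Yes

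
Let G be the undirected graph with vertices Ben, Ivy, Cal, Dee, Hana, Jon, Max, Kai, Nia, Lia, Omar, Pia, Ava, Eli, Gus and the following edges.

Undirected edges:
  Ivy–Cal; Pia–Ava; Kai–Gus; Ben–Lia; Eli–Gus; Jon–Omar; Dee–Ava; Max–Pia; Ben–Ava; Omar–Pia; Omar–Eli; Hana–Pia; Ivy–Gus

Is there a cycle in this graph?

DFS, tracking each vertex's parent; an edge to a visited non-parent vertex closes a cycle.
Start from Lia:
visit Lia (parent –)
  visit Ben (parent Lia)
    Ben–Lia: parent, skip
    visit Ava (parent Ben)
      visit Pia (parent Ava)
        visit Max (parent Pia)
          Max–Pia: parent, skip
        Pia–Ava: parent, skip
        visit Omar (parent Pia)
          Omar–Pia: parent, skip
          visit Jon (parent Omar)
            Jon–Omar: parent, skip
          visit Eli (parent Omar)
            Eli–Omar: parent, skip
            visit Gus (parent Eli)
              visit Ivy (parent Gus)
                visit Cal (parent Ivy)
                  Cal–Ivy: parent, skip
                Ivy–Gus: parent, skip
              Gus–Eli: parent, skip
              visit Kai (parent Gus)
                Kai–Gus: parent, skip
        visit Hana (parent Pia)
          Hana–Pia: parent, skip
      visit Dee (parent Ava)
        Dee–Ava: parent, skip
      Ava–Ben: parent, skip
visit Nia (parent –)
No non-parent visited neighbor found — the graph is a forest.

No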